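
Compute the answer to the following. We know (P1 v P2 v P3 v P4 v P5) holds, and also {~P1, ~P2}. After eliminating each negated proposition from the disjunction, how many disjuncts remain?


Original disjuncts (5): P1, P2, P3, P4, P5
Negated (eliminate): ~P1, ~P2
Remaining disjuncts: P3, P4, P5
Count = 5 - 2 = 3

3


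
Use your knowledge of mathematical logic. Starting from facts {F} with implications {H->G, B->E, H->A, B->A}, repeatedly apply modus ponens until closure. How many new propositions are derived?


Initial facts: {F}
Apply modus ponens to closure:
  (no implication fires)
Final known: {F}
New propositions: {(none)}
Count = 0

0


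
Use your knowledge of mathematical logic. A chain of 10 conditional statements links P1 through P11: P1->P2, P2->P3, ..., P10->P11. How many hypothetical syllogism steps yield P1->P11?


With 10 implications in a chain connecting 11 propositions:
P1->P2, P2->P3, ..., P10->P11
Steps needed = (number of implications) - 1 = 10 - 1 = 9

9


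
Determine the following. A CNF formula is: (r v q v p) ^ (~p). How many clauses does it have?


A CNF formula is a conjunction of clauses.
Clauses are separated by ^.
Counting the conjuncts: 2 clauses.

2


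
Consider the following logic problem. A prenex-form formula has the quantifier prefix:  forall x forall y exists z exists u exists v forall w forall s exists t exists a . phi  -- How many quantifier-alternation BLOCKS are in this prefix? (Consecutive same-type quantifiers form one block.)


Quantifier-type sequence: A A E E E A A E E  (A=forall, E=exists)
Group into maximal same-type runs:
  Ax2 | Ex3 | Ax2 | Ex2
Number of blocks = 4

4


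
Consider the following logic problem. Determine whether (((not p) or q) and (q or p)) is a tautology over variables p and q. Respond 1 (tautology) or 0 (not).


Check all 4 assignments:
p=0, q=0: 0
p=0, q=1: 1
p=1, q=0: 0
p=1, q=1: 1
Satisfying count = 2/4.
Tautology iff count = 4: no.

0


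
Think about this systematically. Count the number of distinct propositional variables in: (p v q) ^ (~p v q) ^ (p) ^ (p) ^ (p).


Identify each variable that appears in the formula.
Variables found: p, q
Count = 2

2


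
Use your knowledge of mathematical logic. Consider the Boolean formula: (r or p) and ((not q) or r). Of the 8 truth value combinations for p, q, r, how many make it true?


Evaluate all 8 assignments for p, q, r:
p=0, q=0, r=0: 0
p=0, q=0, r=1: 1
p=0, q=1, r=0: 0
p=0, q=1, r=1: 1
p=1, q=0, r=0: 1
p=1, q=0, r=1: 1
p=1, q=1, r=0: 0
p=1, q=1, r=1: 1
Satisfying count = 5

5


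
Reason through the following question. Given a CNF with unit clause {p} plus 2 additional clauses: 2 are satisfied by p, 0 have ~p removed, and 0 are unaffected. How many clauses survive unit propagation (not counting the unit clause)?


Satisfied (removed): 2
Shortened (remain): 0
Unchanged (remain): 0
Remaining = 0 + 0 = 0

0


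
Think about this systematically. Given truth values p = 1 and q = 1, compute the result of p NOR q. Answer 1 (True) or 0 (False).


p = 1, q = 1
Operation: p NOR q
Evaluate: 1 NOR 1 = 0

0


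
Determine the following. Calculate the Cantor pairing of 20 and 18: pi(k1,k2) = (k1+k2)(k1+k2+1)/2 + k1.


k1 + k2 = 38
(k1+k2)(k1+k2+1)/2 = 38 * 39 / 2 = 741
pi = 741 + 20 = 761

761


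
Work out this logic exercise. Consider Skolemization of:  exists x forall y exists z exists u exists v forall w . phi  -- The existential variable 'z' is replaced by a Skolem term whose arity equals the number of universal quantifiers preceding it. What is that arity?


Quantifier prefix: exists x forall y exists z exists u exists v forall w
'z' is existentially quantified at position 3.
Universal variables preceding it: y
Skolem function arity = 1

1


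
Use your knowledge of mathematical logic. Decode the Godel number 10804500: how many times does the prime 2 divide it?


Factorize 10804500 by dividing by 2 repeatedly.
Division steps: 2 divides 10804500 exactly 2 time(s).
Exponent of 2 = 2

2


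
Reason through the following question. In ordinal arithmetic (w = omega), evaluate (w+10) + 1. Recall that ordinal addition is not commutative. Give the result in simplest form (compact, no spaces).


Compute (w+10) + 1.
Ordinal + is associative but NOT commutative; for finite n>0, n + w = w but w + n stays w+n.
By associativity: (w+10) + 1 = w + (10+1) = w+11.
Result = w+11

w+11


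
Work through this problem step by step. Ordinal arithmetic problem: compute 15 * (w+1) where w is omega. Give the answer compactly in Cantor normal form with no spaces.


Compute 15 * (w+1).
Ordinal * is associative and left-distributive over +, but NOT commutative; for finite n>1, n*w = w but w*n stays w*n.
By left-distributivity: 15 * (w+1) = 15*w + 15*1 = w + 15 = w+15.
Result = w+15

w+15


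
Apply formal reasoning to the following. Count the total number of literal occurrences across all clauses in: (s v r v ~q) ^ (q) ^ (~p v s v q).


Counting literals in each clause:
Clause 1: 3 literal(s)
Clause 2: 1 literal(s)
Clause 3: 3 literal(s)
Total = 7

7


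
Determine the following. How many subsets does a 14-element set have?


The power set of a set with n elements has 2^n elements.
|P(S)| = 2^14 = 16384

16384


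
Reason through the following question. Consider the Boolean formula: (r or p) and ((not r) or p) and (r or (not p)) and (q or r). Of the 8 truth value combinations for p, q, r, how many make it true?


Evaluate all 8 assignments for p, q, r:
p=0, q=0, r=0: 0
p=0, q=0, r=1: 0
p=0, q=1, r=0: 0
p=0, q=1, r=1: 0
p=1, q=0, r=0: 0
p=1, q=0, r=1: 1
p=1, q=1, r=0: 0
p=1, q=1, r=1: 1
Satisfying count = 2

2


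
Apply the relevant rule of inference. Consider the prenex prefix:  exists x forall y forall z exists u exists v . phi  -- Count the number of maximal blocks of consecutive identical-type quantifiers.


Quantifier-type sequence: E A A E E  (A=forall, E=exists)
Group into maximal same-type runs:
  Ex1 | Ax2 | Ex2
Number of blocks = 3

3


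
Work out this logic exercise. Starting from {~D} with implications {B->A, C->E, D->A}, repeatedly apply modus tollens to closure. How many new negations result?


Initial negated facts: {~D}
Apply modus tollens to closure:
  (no implication fires)
Final negated: {~D}
New negations: {(none)}
Count = 0

0


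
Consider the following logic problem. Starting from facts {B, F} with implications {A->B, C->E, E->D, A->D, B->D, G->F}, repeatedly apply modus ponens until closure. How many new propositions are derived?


Initial facts: {B, F}
Apply modus ponens to closure:
  B and B->D  =>  D
Final known: {B, D, F}
New propositions: {D}
Count = 1

1


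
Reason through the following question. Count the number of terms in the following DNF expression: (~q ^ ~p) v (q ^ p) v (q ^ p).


A DNF formula is a disjunction of terms (conjunctions).
Terms are separated by v.
Counting the disjuncts: 3 terms.

3


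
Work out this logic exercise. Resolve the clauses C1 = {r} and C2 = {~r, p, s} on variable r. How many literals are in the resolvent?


Remove r from C1 and ~r from C2.
C1 remainder: {}
C2 remainder: {p, s}
Union (resolvent): {p, s}
Resolvent has 2 literal(s).

2


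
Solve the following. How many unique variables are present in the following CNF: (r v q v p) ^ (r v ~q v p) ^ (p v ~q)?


Identify each variable that appears in the formula.
Variables found: p, q, r
Count = 3

3


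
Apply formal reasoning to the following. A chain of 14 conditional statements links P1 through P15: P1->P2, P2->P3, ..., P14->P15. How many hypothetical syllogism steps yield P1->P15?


With 14 implications in a chain connecting 15 propositions:
P1->P2, P2->P3, ..., P14->P15
Steps needed = (number of implications) - 1 = 14 - 1 = 13

13


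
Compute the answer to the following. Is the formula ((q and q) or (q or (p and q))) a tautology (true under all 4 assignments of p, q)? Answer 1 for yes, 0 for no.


Check all 4 assignments:
p=0, q=0: 0
p=0, q=1: 1
p=1, q=0: 0
p=1, q=1: 1
Satisfying count = 2/4.
Tautology iff count = 4: no.

0


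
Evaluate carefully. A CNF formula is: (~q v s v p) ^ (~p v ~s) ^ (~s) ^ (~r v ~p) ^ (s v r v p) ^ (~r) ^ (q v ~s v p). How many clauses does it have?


A CNF formula is a conjunction of clauses.
Clauses are separated by ^.
Counting the conjuncts: 7 clauses.

7


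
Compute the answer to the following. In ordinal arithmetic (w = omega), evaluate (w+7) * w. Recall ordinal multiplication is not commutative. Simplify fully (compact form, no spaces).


Compute (w+7) * w.
Ordinal * is associative and left-distributive over +, but NOT commutative; for finite n>1, n*w = w but w*n stays w*n.
(w+7) * w = sup{(w+7)*k : k<w} = sup{w*k+7} = w^2 (the +7 tail is absorbed in the limit).
Result = w^2

w^2


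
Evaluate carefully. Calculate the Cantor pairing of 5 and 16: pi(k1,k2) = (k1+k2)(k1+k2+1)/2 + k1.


k1 + k2 = 21
(k1+k2)(k1+k2+1)/2 = 21 * 22 / 2 = 231
pi = 231 + 5 = 236

236


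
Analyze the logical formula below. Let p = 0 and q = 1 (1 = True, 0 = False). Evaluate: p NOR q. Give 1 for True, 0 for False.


p = 0, q = 1
Operation: p NOR q
Evaluate: 0 NOR 1 = 0

0


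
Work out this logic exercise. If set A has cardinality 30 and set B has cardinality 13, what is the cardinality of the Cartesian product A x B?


The Cartesian product A x B contains all ordered pairs (a, b).
|A x B| = |A| * |B| = 30 * 13 = 390

390


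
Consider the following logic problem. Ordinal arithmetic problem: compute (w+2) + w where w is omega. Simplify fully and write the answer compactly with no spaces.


Compute (w+2) + w.
Ordinal + is associative but NOT commutative; for finite n>0, n + w = w but w + n stays w+n.
(w+2) + w = w + (2+w) = w + w = w*2 (the finite tail 2 is absorbed by the right w).
Result = w*2

w*2


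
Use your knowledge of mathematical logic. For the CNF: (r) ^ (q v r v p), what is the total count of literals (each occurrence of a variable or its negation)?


Counting literals in each clause:
Clause 1: 1 literal(s)
Clause 2: 3 literal(s)
Total = 4

4


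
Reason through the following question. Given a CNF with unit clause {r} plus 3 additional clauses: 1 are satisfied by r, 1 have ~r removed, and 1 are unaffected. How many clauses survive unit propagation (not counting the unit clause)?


Satisfied (removed): 1
Shortened (remain): 1
Unchanged (remain): 1
Remaining = 1 + 1 = 2

2


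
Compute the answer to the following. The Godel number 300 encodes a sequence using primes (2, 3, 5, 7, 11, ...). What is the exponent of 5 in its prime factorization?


Factorize 300 by dividing by 5 repeatedly.
Division steps: 5 divides 300 exactly 2 time(s).
Exponent of 5 = 2

2


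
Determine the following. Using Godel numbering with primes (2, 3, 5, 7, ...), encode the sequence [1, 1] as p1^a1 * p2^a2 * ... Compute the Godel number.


Encode each element as an exponent of the corresponding prime:
  2^1 = 2
  3^1 = 3
Product = 2 * 3 = 6

6


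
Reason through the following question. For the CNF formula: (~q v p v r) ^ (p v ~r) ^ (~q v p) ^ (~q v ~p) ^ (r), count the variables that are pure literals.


Check each variable for pure literal status:
p: mixed (not pure)
q: pure negative
r: mixed (not pure)
Pure literal count = 1

1


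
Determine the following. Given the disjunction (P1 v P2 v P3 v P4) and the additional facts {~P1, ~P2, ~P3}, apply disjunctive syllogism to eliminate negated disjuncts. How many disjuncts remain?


Original disjuncts (4): P1, P2, P3, P4
Negated (eliminate): ~P1, ~P2, ~P3
Remaining disjuncts: P4
Count = 4 - 3 = 1

1


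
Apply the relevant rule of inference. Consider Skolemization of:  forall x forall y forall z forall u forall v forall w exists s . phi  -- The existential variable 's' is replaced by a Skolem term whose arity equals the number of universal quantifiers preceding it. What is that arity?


Quantifier prefix: forall x forall y forall z forall u forall v forall w exists s
's' is existentially quantified at position 7.
Universal variables preceding it: x, y, z, u, v, w
Skolem function arity = 6

6


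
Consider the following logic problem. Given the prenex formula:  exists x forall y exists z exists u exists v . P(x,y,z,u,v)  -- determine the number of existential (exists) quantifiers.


Quantifier prefix: exists x forall y exists z exists u exists v
Mark each quantifier type:
  E U E E E
Universal count = 1, Existential count = 4
Asked for existential (exists) quantifiers: 4

4


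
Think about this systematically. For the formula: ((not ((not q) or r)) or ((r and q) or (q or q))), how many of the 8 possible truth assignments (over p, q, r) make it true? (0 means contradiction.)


Check all 8 assignments:
p=0, q=0, r=0: 0
p=0, q=0, r=1: 0
p=0, q=1, r=0: 1
p=0, q=1, r=1: 1
p=1, q=0, r=0: 0
p=1, q=0, r=1: 0
p=1, q=1, r=0: 1
p=1, q=1, r=1: 1
Count of True = 4

4


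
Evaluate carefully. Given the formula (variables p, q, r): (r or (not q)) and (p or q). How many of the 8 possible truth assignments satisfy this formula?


Evaluate all 8 assignments for p, q, r:
p=0, q=0, r=0: 0
p=0, q=0, r=1: 0
p=0, q=1, r=0: 0
p=0, q=1, r=1: 1
p=1, q=0, r=0: 1
p=1, q=0, r=1: 1
p=1, q=1, r=0: 0
p=1, q=1, r=1: 1
Satisfying count = 4

4


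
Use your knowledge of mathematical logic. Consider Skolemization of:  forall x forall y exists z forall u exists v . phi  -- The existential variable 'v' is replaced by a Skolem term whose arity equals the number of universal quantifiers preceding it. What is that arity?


Quantifier prefix: forall x forall y exists z forall u exists v
'v' is existentially quantified at position 5.
Universal variables preceding it: x, y, u
Skolem function arity = 3

3


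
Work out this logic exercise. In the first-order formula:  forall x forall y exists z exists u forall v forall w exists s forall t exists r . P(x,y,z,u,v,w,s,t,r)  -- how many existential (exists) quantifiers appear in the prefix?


Quantifier prefix: forall x forall y exists z exists u forall v forall w exists s forall t exists r
Mark each quantifier type:
  U U E E U U E U E
Universal count = 5, Existential count = 4
Asked for existential (exists) quantifiers: 4

4


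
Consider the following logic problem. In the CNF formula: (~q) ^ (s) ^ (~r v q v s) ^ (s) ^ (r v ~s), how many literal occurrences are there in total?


Counting literals in each clause:
Clause 1: 1 literal(s)
Clause 2: 1 literal(s)
Clause 3: 3 literal(s)
Clause 4: 1 literal(s)
Clause 5: 2 literal(s)
Total = 8

8


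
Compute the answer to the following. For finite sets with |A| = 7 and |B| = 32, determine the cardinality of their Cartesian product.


The Cartesian product A x B contains all ordered pairs (a, b).
|A x B| = |A| * |B| = 7 * 32 = 224

224


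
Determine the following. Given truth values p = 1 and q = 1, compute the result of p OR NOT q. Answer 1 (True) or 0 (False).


p = 1, q = 1
Operation: p OR NOT q
Evaluate: 1 OR NOT 1 = 1

1


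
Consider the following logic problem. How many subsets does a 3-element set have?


The power set of a set with n elements has 2^n elements.
|P(S)| = 2^3 = 8

8


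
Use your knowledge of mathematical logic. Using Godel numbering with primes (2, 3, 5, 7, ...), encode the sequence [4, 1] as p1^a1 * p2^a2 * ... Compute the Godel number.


Encode each element as an exponent of the corresponding prime:
  2^4 = 16
  3^1 = 3
Product = 16 * 3 = 48

48


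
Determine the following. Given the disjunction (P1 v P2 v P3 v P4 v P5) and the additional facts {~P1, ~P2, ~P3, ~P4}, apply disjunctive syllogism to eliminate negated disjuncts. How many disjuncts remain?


Original disjuncts (5): P1, P2, P3, P4, P5
Negated (eliminate): ~P1, ~P2, ~P3, ~P4
Remaining disjuncts: P5
Count = 5 - 4 = 1

1


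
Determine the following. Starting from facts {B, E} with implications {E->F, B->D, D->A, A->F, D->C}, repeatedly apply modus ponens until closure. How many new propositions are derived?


Initial facts: {B, E}
Apply modus ponens to closure:
  E and E->F  =>  F
  B and B->D  =>  D
  D and D->A  =>  A
  D and D->C  =>  C
Final known: {A, B, C, D, E, F}
New propositions: {A, C, D, F}
Count = 4

4


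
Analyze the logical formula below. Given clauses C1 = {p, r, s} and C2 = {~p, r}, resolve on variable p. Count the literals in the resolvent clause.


Remove p from C1 and ~p from C2.
C1 remainder: {r, s}
C2 remainder: {r}
Union (resolvent): {r, s}
Resolvent has 2 literal(s).

2


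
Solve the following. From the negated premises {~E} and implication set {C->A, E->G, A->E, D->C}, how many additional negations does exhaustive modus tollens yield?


Initial negated facts: {~E}
Apply modus tollens to closure:
  ~E and A->E  =>  ~A
  ~A and C->A  =>  ~C
  ~C and D->C  =>  ~D
Final negated: {~A, ~C, ~D, ~E}
New negations: {~A, ~C, ~D}
Count = 3

3


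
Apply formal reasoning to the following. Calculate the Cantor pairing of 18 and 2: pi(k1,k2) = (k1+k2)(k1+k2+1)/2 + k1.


k1 + k2 = 20
(k1+k2)(k1+k2+1)/2 = 20 * 21 / 2 = 210
pi = 210 + 18 = 228

228


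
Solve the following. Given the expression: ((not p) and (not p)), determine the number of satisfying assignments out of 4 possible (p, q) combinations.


Check all 4 assignments:
p=0, q=0: 1
p=0, q=1: 1
p=1, q=0: 0
p=1, q=1: 0
Count of True = 2

2


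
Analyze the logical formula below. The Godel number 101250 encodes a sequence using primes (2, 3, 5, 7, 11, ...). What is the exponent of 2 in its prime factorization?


Factorize 101250 by dividing by 2 repeatedly.
Division steps: 2 divides 101250 exactly 1 time(s).
Exponent of 2 = 1

1


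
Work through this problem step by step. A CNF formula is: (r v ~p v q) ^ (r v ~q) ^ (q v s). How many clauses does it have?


A CNF formula is a conjunction of clauses.
Clauses are separated by ^.
Counting the conjuncts: 3 clauses.

3


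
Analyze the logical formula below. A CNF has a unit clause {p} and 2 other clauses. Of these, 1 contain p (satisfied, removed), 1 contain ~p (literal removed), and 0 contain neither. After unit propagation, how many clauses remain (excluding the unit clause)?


Satisfied (removed): 1
Shortened (remain): 1
Unchanged (remain): 0
Remaining = 1 + 0 = 1

1


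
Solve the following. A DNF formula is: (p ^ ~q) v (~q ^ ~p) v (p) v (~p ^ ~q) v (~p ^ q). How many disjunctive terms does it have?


A DNF formula is a disjunction of terms (conjunctions).
Terms are separated by v.
Counting the disjuncts: 5 terms.

5


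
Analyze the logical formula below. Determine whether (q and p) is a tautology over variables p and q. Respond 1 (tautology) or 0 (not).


Check all 4 assignments:
p=0, q=0: 0
p=0, q=1: 0
p=1, q=0: 0
p=1, q=1: 1
Satisfying count = 1/4.
Tautology iff count = 4: no.

0


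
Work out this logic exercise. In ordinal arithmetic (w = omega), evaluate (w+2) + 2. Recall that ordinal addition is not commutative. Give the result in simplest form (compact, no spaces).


Compute (w+2) + 2.
Ordinal + is associative but NOT commutative; for finite n>0, n + w = w but w + n stays w+n.
By associativity: (w+2) + 2 = w + (2+2) = w+4.
Result = w+4

w+4


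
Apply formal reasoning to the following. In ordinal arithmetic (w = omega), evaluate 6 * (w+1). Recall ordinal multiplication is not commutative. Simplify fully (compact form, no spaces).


Compute 6 * (w+1).
Ordinal * is associative and left-distributive over +, but NOT commutative; for finite n>1, n*w = w but w*n stays w*n.
By left-distributivity: 6 * (w+1) = 6*w + 6*1 = w + 6 = w+6.
Result = w+6

w+6


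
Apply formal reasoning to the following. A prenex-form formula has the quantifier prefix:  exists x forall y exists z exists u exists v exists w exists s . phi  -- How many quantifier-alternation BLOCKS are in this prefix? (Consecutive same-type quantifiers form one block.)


Quantifier-type sequence: E A E E E E E  (A=forall, E=exists)
Group into maximal same-type runs:
  Ex1 | Ax1 | Ex5
Number of blocks = 3

3


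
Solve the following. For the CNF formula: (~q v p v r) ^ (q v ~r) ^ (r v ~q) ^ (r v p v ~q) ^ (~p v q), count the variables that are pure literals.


Check each variable for pure literal status:
p: mixed (not pure)
q: mixed (not pure)
r: mixed (not pure)
Pure literal count = 0

0


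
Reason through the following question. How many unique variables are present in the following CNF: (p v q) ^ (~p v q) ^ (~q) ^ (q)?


Identify each variable that appears in the formula.
Variables found: p, q
Count = 2

2


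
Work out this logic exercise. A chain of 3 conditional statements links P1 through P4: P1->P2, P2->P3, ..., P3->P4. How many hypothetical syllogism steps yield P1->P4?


With 3 implications in a chain connecting 4 propositions:
P1->P2, P2->P3, ..., P3->P4
Steps needed = (number of implications) - 1 = 3 - 1 = 2

2


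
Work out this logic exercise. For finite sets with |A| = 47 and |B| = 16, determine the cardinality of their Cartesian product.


The Cartesian product A x B contains all ordered pairs (a, b).
|A x B| = |A| * |B| = 47 * 16 = 752

752


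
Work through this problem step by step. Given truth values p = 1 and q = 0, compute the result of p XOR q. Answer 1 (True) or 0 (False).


p = 1, q = 0
Operation: p XOR q
Evaluate: 1 XOR 0 = 1

1


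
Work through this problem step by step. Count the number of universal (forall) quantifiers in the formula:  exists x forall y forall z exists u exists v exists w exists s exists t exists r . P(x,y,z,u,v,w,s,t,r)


Quantifier prefix: exists x forall y forall z exists u exists v exists w exists s exists t exists r
Mark each quantifier type:
  E U U E E E E E E
Universal count = 2, Existential count = 7
Asked for universal (forall) quantifiers: 2

2


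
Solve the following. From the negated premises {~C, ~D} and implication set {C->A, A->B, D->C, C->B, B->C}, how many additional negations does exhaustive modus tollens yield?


Initial negated facts: {~C, ~D}
Apply modus tollens to closure:
  ~C and B->C  =>  ~B
  ~B and A->B  =>  ~A
Final negated: {~A, ~B, ~C, ~D}
New negations: {~A, ~B}
Count = 2

2


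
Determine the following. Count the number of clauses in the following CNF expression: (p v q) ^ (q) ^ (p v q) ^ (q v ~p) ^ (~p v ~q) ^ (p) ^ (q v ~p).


A CNF formula is a conjunction of clauses.
Clauses are separated by ^.
Counting the conjuncts: 7 clauses.

7


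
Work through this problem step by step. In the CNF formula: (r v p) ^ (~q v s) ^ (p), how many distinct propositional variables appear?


Identify each variable that appears in the formula.
Variables found: p, q, r, s
Count = 4

4


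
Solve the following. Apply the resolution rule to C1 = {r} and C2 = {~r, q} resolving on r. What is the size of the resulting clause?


Remove r from C1 and ~r from C2.
C1 remainder: {}
C2 remainder: {q}
Union (resolvent): {q}
Resolvent has 1 literal(s).

1


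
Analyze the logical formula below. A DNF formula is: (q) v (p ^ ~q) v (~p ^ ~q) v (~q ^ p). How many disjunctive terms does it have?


A DNF formula is a disjunction of terms (conjunctions).
Terms are separated by v.
Counting the disjuncts: 4 terms.

4


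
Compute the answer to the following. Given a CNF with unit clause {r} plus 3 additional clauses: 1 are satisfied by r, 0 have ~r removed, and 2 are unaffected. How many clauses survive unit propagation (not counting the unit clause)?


Satisfied (removed): 1
Shortened (remain): 0
Unchanged (remain): 2
Remaining = 0 + 2 = 2

2


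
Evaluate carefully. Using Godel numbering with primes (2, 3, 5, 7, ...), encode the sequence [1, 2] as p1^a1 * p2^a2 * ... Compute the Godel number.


Encode each element as an exponent of the corresponding prime:
  2^1 = 2
  3^2 = 9
Product = 2 * 9 = 18

18


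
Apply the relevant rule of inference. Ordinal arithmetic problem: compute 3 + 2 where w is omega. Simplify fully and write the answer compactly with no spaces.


Compute 3 + 2.
Ordinal + is associative but NOT commutative; for finite n>0, n + w = w but w + n stays w+n.
Both operands finite; ordinal + agrees with natural +: 3 + 2 = 5.
Result = 5

5


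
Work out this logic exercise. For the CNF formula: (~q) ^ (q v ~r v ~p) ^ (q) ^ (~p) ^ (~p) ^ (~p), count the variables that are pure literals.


Check each variable for pure literal status:
p: pure negative
q: mixed (not pure)
r: pure negative
Pure literal count = 2

2


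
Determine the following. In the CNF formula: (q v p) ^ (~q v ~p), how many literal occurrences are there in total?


Counting literals in each clause:
Clause 1: 2 literal(s)
Clause 2: 2 literal(s)
Total = 4

4


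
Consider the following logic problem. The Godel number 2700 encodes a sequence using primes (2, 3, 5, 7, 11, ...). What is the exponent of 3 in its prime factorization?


Factorize 2700 by dividing by 3 repeatedly.
Division steps: 3 divides 2700 exactly 3 time(s).
Exponent of 3 = 3

3


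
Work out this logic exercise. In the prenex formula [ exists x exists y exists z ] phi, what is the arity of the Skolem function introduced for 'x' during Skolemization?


Quantifier prefix: exists x exists y exists z
'x' is existentially quantified at position 1.
No universal quantifiers precede it.
Skolem function arity = 0 (a Skolem constant)

0


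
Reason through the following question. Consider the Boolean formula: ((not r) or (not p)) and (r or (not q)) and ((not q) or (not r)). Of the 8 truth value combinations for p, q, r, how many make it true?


Evaluate all 8 assignments for p, q, r:
p=0, q=0, r=0: 1
p=0, q=0, r=1: 1
p=0, q=1, r=0: 0
p=0, q=1, r=1: 0
p=1, q=0, r=0: 1
p=1, q=0, r=1: 0
p=1, q=1, r=0: 0
p=1, q=1, r=1: 0
Satisfying count = 3

3


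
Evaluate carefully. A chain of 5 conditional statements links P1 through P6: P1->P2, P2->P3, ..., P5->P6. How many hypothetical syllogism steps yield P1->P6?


With 5 implications in a chain connecting 6 propositions:
P1->P2, P2->P3, ..., P5->P6
Steps needed = (number of implications) - 1 = 5 - 1 = 4

4


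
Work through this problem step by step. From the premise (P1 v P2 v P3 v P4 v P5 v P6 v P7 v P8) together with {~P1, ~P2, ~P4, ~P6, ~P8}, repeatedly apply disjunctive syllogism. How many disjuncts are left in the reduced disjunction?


Original disjuncts (8): P1, P2, P3, P4, P5, P6, P7, P8
Negated (eliminate): ~P1, ~P2, ~P4, ~P6, ~P8
Remaining disjuncts: P3, P5, P7
Count = 8 - 5 = 3

3


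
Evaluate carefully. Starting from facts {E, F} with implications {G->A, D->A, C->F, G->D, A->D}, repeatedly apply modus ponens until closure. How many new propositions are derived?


Initial facts: {E, F}
Apply modus ponens to closure:
  (no implication fires)
Final known: {E, F}
New propositions: {(none)}
Count = 0

0


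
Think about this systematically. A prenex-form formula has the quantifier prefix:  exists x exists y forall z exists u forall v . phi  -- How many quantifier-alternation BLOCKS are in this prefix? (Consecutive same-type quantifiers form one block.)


Quantifier-type sequence: E E A E A  (A=forall, E=exists)
Group into maximal same-type runs:
  Ex2 | Ax1 | Ex1 | Ax1
Number of blocks = 4

4


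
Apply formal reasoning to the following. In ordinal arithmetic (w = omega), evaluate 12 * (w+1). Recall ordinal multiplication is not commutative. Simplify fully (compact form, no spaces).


Compute 12 * (w+1).
Ordinal * is associative and left-distributive over +, but NOT commutative; for finite n>1, n*w = w but w*n stays w*n.
By left-distributivity: 12 * (w+1) = 12*w + 12*1 = w + 12 = w+12.
Result = w+12

w+12


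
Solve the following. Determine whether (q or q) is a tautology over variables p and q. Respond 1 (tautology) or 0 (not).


Check all 4 assignments:
p=0, q=0: 0
p=0, q=1: 1
p=1, q=0: 0
p=1, q=1: 1
Satisfying count = 2/4.
Tautology iff count = 4: no.

0


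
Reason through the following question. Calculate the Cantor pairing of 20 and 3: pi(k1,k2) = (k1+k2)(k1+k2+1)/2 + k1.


k1 + k2 = 23
(k1+k2)(k1+k2+1)/2 = 23 * 24 / 2 = 276
pi = 276 + 20 = 296

296


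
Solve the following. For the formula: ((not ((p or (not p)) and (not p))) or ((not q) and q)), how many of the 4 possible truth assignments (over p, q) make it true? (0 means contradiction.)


Check all 4 assignments:
p=0, q=0: 0
p=0, q=1: 0
p=1, q=0: 1
p=1, q=1: 1
Count of True = 2

2


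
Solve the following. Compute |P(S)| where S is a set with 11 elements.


The power set of a set with n elements has 2^n elements.
|P(S)| = 2^11 = 2048

2048


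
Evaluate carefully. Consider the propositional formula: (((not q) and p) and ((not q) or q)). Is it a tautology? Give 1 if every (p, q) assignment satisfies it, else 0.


Check all 4 assignments:
p=0, q=0: 0
p=0, q=1: 0
p=1, q=0: 1
p=1, q=1: 0
Satisfying count = 1/4.
Tautology iff count = 4: no.

0


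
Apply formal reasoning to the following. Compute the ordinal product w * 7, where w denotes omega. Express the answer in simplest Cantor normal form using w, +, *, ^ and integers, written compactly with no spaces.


Compute w * 7.
Ordinal * is associative and left-distributive over +, but NOT commutative; for finite n>1, n*w = w but w*n stays w*n.
w * 7 means 7 copies of w concatenated: w*7.
Result = w*7

w*7


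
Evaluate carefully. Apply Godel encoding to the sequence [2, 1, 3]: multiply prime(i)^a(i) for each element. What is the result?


Encode each element as an exponent of the corresponding prime:
  2^2 = 4
  3^1 = 3
  5^3 = 125
Product = 4 * 3 * 125 = 1500

1500


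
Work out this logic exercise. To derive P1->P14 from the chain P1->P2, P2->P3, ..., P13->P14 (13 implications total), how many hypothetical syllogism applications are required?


With 13 implications in a chain connecting 14 propositions:
P1->P2, P2->P3, ..., P13->P14
Steps needed = (number of implications) - 1 = 13 - 1 = 12

12


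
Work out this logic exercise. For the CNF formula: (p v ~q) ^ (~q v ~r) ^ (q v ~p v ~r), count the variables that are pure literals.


Check each variable for pure literal status:
p: mixed (not pure)
q: mixed (not pure)
r: pure negative
Pure literal count = 1

1


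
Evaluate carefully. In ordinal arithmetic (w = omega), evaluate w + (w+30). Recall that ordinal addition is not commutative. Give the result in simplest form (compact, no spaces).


Compute w + (w+30).
Ordinal + is associative but NOT commutative; for finite n>0, n + w = w but w + n stays w+n.
w + (w+30) = (w+w) + 30 = w*2+30.
Result = w*2+30

w*2+30


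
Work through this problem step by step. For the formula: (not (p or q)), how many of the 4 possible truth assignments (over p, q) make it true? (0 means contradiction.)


Check all 4 assignments:
p=0, q=0: 1
p=0, q=1: 0
p=1, q=0: 0
p=1, q=1: 0
Count of True = 1

1


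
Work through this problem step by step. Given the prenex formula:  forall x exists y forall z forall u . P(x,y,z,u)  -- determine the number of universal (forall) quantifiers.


Quantifier prefix: forall x exists y forall z forall u
Mark each quantifier type:
  U E U U
Universal count = 3, Existential count = 1
Asked for universal (forall) quantifiers: 3

3


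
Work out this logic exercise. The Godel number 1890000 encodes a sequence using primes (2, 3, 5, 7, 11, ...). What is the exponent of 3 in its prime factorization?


Factorize 1890000 by dividing by 3 repeatedly.
Division steps: 3 divides 1890000 exactly 3 time(s).
Exponent of 3 = 3

3


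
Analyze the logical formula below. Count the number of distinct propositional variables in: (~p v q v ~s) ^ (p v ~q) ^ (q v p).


Identify each variable that appears in the formula.
Variables found: p, q, s
Count = 3

3


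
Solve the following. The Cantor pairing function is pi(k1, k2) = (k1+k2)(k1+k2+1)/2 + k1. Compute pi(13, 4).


k1 + k2 = 17
(k1+k2)(k1+k2+1)/2 = 17 * 18 / 2 = 153
pi = 153 + 13 = 166

166


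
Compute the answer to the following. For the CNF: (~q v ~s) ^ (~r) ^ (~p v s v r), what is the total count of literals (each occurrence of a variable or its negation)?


Counting literals in each clause:
Clause 1: 2 literal(s)
Clause 2: 1 literal(s)
Clause 3: 3 literal(s)
Total = 6

6


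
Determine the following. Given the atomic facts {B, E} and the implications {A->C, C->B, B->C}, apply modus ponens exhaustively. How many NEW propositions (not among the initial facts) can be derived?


Initial facts: {B, E}
Apply modus ponens to closure:
  B and B->C  =>  C
Final known: {B, C, E}
New propositions: {C}
Count = 1

1


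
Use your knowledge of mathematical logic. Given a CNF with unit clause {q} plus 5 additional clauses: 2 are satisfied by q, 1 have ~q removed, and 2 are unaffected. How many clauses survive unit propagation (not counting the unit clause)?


Satisfied (removed): 2
Shortened (remain): 1
Unchanged (remain): 2
Remaining = 1 + 2 = 3

3


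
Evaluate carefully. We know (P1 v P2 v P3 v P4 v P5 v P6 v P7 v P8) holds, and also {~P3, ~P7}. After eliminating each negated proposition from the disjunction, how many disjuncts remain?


Original disjuncts (8): P1, P2, P3, P4, P5, P6, P7, P8
Negated (eliminate): ~P3, ~P7
Remaining disjuncts: P1, P2, P4, P5, P6, P8
Count = 8 - 2 = 6

6


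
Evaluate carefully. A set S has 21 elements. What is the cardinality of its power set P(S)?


The power set of a set with n elements has 2^n elements.
|P(S)| = 2^21 = 2097152

2097152


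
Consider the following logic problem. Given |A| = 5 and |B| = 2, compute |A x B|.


The Cartesian product A x B contains all ordered pairs (a, b).
|A x B| = |A| * |B| = 5 * 2 = 10

10


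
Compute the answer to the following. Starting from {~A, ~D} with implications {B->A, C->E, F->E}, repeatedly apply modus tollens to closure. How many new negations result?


Initial negated facts: {~A, ~D}
Apply modus tollens to closure:
  ~A and B->A  =>  ~B
Final negated: {~A, ~B, ~D}
New negations: {~B}
Count = 1

1


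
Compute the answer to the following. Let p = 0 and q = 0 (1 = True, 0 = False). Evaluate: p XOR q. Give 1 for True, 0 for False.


p = 0, q = 0
Operation: p XOR q
Evaluate: 0 XOR 0 = 0

0


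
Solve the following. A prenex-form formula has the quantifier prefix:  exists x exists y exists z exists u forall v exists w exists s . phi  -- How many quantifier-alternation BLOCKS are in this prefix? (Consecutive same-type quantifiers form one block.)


Quantifier-type sequence: E E E E A E E  (A=forall, E=exists)
Group into maximal same-type runs:
  Ex4 | Ax1 | Ex2
Number of blocks = 3

3


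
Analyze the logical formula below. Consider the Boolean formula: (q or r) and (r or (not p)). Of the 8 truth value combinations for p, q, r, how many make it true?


Evaluate all 8 assignments for p, q, r:
p=0, q=0, r=0: 0
p=0, q=0, r=1: 1
p=0, q=1, r=0: 1
p=0, q=1, r=1: 1
p=1, q=0, r=0: 0
p=1, q=0, r=1: 1
p=1, q=1, r=0: 0
p=1, q=1, r=1: 1
Satisfying count = 5

5


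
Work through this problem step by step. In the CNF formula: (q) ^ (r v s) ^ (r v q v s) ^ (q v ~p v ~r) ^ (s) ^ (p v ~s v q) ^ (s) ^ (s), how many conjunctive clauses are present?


A CNF formula is a conjunction of clauses.
Clauses are separated by ^.
Counting the conjuncts: 8 clauses.

8


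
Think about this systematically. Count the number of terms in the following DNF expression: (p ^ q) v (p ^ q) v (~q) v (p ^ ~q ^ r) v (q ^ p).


A DNF formula is a disjunction of terms (conjunctions).
Terms are separated by v.
Counting the disjuncts: 5 terms.

5


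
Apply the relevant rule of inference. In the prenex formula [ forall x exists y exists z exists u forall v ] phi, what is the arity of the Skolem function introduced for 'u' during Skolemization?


Quantifier prefix: forall x exists y exists z exists u forall v
'u' is existentially quantified at position 4.
Universal variables preceding it: x
Skolem function arity = 1

1


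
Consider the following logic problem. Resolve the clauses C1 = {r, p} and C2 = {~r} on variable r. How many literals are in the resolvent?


Remove r from C1 and ~r from C2.
C1 remainder: {p}
C2 remainder: {}
Union (resolvent): {p}
Resolvent has 1 literal(s).

1


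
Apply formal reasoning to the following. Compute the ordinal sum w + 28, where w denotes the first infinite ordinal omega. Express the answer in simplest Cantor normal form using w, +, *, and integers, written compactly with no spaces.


Compute w + 28.
Ordinal + is associative but NOT commutative; for finite n>0, n + w = w but w + n stays w+n.
w + 28 is already in normal form (a successor ordinal beyond w).
Result = w+28

w+28


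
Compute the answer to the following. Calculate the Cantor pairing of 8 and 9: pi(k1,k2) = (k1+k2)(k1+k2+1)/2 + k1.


k1 + k2 = 17
(k1+k2)(k1+k2+1)/2 = 17 * 18 / 2 = 153
pi = 153 + 8 = 161

161


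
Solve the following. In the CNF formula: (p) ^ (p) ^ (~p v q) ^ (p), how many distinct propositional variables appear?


Identify each variable that appears in the formula.
Variables found: p, q
Count = 2

2


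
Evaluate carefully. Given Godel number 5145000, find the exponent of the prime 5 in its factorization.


Factorize 5145000 by dividing by 5 repeatedly.
Division steps: 5 divides 5145000 exactly 4 time(s).
Exponent of 5 = 4

4


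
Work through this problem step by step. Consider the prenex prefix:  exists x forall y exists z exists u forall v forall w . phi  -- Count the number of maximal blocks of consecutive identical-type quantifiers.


Quantifier-type sequence: E A E E A A  (A=forall, E=exists)
Group into maximal same-type runs:
  Ex1 | Ax1 | Ex2 | Ax2
Number of blocks = 4

4


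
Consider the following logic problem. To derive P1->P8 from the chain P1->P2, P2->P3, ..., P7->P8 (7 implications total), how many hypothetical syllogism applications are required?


With 7 implications in a chain connecting 8 propositions:
P1->P2, P2->P3, ..., P7->P8
Steps needed = (number of implications) - 1 = 7 - 1 = 6

6


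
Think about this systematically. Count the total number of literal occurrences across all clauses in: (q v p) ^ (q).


Counting literals in each clause:
Clause 1: 2 literal(s)
Clause 2: 1 literal(s)
Total = 3

3


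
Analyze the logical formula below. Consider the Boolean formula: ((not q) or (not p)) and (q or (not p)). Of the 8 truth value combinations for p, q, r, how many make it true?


Evaluate all 8 assignments for p, q, r:
p=0, q=0, r=0: 1
p=0, q=0, r=1: 1
p=0, q=1, r=0: 1
p=0, q=1, r=1: 1
p=1, q=0, r=0: 0
p=1, q=0, r=1: 0
p=1, q=1, r=0: 0
p=1, q=1, r=1: 0
Satisfying count = 4

4


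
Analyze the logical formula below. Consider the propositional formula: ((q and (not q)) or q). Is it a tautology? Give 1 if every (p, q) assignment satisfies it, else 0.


Check all 4 assignments:
p=0, q=0: 0
p=0, q=1: 1
p=1, q=0: 0
p=1, q=1: 1
Satisfying count = 2/4.
Tautology iff count = 4: no.

0


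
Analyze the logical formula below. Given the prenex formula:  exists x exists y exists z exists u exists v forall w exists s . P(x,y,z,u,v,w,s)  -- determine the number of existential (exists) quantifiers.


Quantifier prefix: exists x exists y exists z exists u exists v forall w exists s
Mark each quantifier type:
  E E E E E U E
Universal count = 1, Existential count = 6
Asked for existential (exists) quantifiers: 6

6


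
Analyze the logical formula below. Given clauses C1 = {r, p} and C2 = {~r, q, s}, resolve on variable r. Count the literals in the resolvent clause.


Remove r from C1 and ~r from C2.
C1 remainder: {p}
C2 remainder: {q, s}
Union (resolvent): {p, q, s}
Resolvent has 3 literal(s).

3


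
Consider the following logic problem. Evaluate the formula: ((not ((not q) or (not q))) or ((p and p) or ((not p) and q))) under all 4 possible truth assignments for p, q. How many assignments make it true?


Check all 4 assignments:
p=0, q=0: 0
p=0, q=1: 1
p=1, q=0: 1
p=1, q=1: 1
Count of True = 3

3
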